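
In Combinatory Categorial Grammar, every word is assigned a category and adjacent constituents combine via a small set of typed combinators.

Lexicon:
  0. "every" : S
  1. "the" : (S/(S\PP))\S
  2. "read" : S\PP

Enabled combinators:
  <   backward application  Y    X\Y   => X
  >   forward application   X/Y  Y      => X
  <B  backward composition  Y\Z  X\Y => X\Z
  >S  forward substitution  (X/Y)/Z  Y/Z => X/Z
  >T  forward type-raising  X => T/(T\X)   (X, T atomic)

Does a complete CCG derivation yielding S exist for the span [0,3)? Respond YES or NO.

[0,3] S   >
  [0,2] S/(S\PP)   <
    [0,1] "every" : S
    [1,2] "the" : (S/(S\PP))\S
  [2,3] "read" : S\PP

YES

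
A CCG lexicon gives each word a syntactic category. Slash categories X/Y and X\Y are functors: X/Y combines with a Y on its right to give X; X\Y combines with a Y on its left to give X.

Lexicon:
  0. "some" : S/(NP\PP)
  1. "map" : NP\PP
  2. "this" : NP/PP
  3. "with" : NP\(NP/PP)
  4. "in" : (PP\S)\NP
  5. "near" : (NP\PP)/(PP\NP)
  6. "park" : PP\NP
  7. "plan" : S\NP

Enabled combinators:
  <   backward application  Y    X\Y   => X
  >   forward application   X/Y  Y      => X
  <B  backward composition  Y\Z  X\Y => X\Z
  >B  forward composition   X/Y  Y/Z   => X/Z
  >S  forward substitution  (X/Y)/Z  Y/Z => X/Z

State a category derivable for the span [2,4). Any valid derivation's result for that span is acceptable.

[0,8] S   <
  [0,5] PP   <
    [0,2] S   >
      [0,1] "some" : S/(NP\PP)
      [1,2] "map" : NP\PP
    [2,5] PP\S   <
      [2,4] NP   <
        [2,3] "this" : NP/PP
        [3,4] "with" : NP\(NP/PP)
      [4,5] "in" : (PP\S)\NP
  [5,8] S\PP   <B
    [5,7] NP\PP   >
      [5,6] "near" : (NP\PP)/(PP\NP)
      [6,7] "park" : PP\NP
    [7,8] "plan" : S\NP

NP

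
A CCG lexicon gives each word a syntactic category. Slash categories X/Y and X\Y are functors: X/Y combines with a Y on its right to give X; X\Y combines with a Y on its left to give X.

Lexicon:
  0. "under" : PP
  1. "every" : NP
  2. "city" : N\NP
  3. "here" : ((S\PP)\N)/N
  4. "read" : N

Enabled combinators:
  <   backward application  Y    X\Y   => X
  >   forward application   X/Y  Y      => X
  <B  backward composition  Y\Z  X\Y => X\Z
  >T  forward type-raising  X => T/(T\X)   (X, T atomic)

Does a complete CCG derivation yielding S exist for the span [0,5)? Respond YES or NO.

YES

[0,5] S   <
  [0,1] "under" : PP
  [1,5] S\PP   <
    [1,3] N   >
      [1,2] N/(N\NP)   >T
        [1,2] "every" : NP
      [2,3] "city" : N\NP
    [3,5] (S\PP)\N   >
      [3,4] "here" : ((S\PP)\N)/N
      [4,5] "read" : N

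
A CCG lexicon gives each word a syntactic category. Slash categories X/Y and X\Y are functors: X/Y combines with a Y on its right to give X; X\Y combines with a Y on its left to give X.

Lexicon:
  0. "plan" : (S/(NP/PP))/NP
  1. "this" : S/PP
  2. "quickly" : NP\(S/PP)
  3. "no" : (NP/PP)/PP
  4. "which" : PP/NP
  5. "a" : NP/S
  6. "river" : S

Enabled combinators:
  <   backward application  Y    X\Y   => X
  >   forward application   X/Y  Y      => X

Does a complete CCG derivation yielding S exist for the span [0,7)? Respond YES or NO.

YES

[0,7] S   >
  [0,3] S/(NP/PP)   >
    [0,1] "plan" : (S/(NP/PP))/NP
    [1,3] NP   <
      [1,2] "this" : S/PP
      [2,3] "quickly" : NP\(S/PP)
  [3,7] NP/PP   >
    [3,4] "no" : (NP/PP)/PP
    [4,7] PP   >
      [4,5] "which" : PP/NP
      [5,7] NP   >
        [5,6] "a" : NP/S
        [6,7] "river" : S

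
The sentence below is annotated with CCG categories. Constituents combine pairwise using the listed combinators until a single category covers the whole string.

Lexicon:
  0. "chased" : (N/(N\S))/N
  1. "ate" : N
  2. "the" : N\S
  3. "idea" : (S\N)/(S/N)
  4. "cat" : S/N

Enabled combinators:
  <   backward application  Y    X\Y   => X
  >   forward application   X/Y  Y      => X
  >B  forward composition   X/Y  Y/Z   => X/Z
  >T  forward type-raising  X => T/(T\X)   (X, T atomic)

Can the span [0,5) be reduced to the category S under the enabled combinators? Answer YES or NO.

[0,5] S   <
  [0,3] N   >
    [0,2] N/(N\S)   >
      [0,1] "chased" : (N/(N\S))/N
      [1,2] "ate" : N
    [2,3] "the" : N\S
  [3,5] S\N   >
    [3,4] "idea" : (S\N)/(S/N)
    [4,5] "cat" : S/N

YES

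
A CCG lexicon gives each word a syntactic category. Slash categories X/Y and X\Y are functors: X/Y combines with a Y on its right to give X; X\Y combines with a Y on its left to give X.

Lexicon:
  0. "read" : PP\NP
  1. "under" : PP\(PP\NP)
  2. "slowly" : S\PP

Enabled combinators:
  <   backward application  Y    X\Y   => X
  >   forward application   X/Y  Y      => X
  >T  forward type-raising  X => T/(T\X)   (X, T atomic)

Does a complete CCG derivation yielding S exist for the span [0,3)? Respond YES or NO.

[0,3] S   <
  [0,2] PP   <
    [0,1] "read" : PP\NP
    [1,2] "under" : PP\(PP\NP)
  [2,3] "slowly" : S\PP

YES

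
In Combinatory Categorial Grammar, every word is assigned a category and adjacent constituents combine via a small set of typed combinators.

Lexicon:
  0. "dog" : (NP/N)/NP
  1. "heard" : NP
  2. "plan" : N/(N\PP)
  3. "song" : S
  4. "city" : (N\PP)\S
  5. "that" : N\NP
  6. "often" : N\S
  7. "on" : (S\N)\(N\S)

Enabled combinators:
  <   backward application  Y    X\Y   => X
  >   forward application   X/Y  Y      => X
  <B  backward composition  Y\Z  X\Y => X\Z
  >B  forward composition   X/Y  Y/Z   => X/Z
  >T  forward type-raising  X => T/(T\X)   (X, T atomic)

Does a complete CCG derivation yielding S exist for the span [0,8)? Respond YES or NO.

[0,8] S   <
  [0,5] NP   >
    [0,2] NP/N   >
      [0,1] "dog" : (NP/N)/NP
      [1,2] "heard" : NP
    [2,5] N   >
      [2,3] "plan" : N/(N\PP)
      [3,5] N\PP   <
        [3,4] "song" : S
        [4,5] "city" : (N\PP)\S
  [5,8] S\NP   <B
    [5,6] "that" : N\NP
    [6,8] S\N   <
      [6,7] "often" : N\S
      [7,8] "on" : (S\N)\(N\S)

YES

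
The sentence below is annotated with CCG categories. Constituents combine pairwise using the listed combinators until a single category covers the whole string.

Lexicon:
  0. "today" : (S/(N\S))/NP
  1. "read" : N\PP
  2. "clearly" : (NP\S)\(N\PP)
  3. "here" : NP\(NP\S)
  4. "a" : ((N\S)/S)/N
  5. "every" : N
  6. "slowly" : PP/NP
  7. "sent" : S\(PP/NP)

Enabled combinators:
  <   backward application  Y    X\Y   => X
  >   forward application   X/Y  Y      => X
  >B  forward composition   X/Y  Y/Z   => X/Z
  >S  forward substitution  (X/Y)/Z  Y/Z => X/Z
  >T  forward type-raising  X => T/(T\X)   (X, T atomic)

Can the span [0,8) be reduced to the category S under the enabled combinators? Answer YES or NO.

YES

[0,8] S   >
  [0,4] S/(N\S)   >
    [0,1] "today" : (S/(N\S))/NP
    [1,4] NP   <
      [1,3] NP\S   <
        [1,2] "read" : N\PP
        [2,3] "clearly" : (NP\S)\(N\PP)
      [3,4] "here" : NP\(NP\S)
  [4,8] N\S   >
    [4,6] (N\S)/S   >
      [4,5] "a" : ((N\S)/S)/N
      [5,6] "every" : N
    [6,8] S   <
      [6,7] "slowly" : PP/NP
      [7,8] "sent" : S\(PP/NP)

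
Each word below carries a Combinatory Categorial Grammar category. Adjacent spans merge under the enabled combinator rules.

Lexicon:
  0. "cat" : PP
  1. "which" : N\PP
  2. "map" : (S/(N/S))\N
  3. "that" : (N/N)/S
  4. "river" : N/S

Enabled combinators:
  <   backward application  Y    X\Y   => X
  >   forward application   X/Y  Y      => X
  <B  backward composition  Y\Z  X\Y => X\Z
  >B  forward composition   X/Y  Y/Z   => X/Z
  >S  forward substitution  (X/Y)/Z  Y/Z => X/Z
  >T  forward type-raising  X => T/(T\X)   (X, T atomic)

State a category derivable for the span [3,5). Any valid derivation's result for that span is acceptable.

[0,5] S   >
  [0,3] S/(N/S)   <
    [0,2] N   >
      [0,1] N/(N\PP)   >T
        [0,1] "cat" : PP
      [1,2] "which" : N\PP
    [2,3] "map" : (S/(N/S))\N
  [3,5] N/S   >S
    [3,4] "that" : (N/N)/S
    [4,5] "river" : N/S

N/S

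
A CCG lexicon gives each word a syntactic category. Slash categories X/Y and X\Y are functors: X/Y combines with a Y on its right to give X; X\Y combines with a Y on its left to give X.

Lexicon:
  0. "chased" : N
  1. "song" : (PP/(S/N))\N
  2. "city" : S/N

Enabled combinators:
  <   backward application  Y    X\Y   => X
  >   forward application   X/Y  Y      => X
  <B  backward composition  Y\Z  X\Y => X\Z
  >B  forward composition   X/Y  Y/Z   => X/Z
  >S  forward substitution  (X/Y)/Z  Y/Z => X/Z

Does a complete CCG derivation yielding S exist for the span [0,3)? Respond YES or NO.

N (PP/(S/N))\N S/N
CKY chart[0,3] = {PP}; S ∉ chart

NO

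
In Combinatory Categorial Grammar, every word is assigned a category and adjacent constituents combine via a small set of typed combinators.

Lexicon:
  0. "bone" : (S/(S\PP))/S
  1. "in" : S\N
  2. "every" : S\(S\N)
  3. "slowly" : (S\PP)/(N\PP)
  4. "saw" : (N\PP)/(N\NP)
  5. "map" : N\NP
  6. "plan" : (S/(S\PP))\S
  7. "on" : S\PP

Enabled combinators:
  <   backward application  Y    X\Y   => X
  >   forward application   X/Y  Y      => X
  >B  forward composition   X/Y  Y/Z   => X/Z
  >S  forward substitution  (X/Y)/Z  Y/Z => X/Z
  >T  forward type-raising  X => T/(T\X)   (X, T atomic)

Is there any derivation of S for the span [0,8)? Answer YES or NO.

YES

[0,8] S   >
  [0,7] S/(S\PP)   <
    [0,6] S   >
      [0,3] S/(S\PP)   >
        [0,1] "bone" : (S/(S\PP))/S
        [1,3] S   <
          [1,2] "in" : S\N
          [2,3] "every" : S\(S\N)
      [3,6] S\PP   >
        [3,4] "slowly" : (S\PP)/(N\PP)
        [4,6] N\PP   >
          [4,5] "saw" : (N\PP)/(N\NP)
          [5,6] "map" : N\NP
    [6,7] "plan" : (S/(S\PP))\S
  [7,8] "on" : S\PP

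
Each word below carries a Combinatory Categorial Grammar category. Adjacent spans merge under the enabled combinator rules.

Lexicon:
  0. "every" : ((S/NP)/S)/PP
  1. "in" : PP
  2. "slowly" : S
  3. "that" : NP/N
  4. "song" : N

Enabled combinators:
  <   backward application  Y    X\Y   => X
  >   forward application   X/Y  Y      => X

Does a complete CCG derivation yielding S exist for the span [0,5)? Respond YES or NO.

YES

[0,5] S   >
  [0,3] S/NP   >
    [0,2] (S/NP)/S   >
      [0,1] "every" : ((S/NP)/S)/PP
      [1,2] "in" : PP
    [2,3] "slowly" : S
  [3,5] NP   >
    [3,4] "that" : NP/N
    [4,5] "song" : N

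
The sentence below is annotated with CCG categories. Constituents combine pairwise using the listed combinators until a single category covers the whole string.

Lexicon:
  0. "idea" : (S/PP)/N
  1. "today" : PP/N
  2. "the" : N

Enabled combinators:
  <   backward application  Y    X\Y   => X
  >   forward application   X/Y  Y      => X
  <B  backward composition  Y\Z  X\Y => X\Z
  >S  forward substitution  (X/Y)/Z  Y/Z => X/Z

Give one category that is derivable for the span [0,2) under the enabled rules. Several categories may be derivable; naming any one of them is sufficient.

S/N

[0,3] S   >
  [0,2] S/N   >S
    [0,1] "idea" : (S/PP)/N
    [1,2] "today" : PP/N
  [2,3] "the" : N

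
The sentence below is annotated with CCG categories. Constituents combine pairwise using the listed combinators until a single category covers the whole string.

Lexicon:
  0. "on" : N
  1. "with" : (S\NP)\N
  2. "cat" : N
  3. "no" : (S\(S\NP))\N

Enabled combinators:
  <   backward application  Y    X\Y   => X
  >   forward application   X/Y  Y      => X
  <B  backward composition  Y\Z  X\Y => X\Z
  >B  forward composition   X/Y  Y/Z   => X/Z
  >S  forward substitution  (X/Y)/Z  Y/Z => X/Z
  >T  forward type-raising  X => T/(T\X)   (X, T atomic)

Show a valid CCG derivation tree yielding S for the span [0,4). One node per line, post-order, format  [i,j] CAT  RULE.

[0,4] S   <
  [0,2] S\NP   <
    [0,1] "on" : N
    [1,2] "with" : (S\NP)\N
  [2,4] S\(S\NP)   <
    [2,3] "cat" : N
    [3,4] "no" : (S\(S\NP))\N

[0,1] N  lex  "on"
[1,2] (S\NP)\N  lex  "with"
[0,2] S\NP  <  k=1
[2,3] N  lex  "cat"
[3,4] (S\(S\NP))\N  lex  "no"
[2,4] S\(S\NP)  <  k=3
[0,4] S  <  k=2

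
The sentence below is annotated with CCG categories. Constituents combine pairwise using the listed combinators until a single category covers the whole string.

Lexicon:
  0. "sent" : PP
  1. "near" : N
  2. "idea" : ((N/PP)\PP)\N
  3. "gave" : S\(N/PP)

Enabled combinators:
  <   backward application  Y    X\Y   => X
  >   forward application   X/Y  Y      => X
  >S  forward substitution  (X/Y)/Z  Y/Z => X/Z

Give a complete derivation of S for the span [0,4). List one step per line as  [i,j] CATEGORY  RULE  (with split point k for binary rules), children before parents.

[0,1] PP  lex  "sent"
[1,2] N  lex  "near"
[2,3] ((N/PP)\PP)\N  lex  "idea"
[1,3] (N/PP)\PP  <  k=2
[0,3] N/PP  <  k=1
[3,4] S\(N/PP)  lex  "gave"
[0,4] S  <  k=3

[0,4] S   <
  [0,3] N/PP   <
    [0,1] "sent" : PP
    [1,3] (N/PP)\PP   <
      [1,2] "near" : N
      [2,3] "idea" : ((N/PP)\PP)\N
  [3,4] "gave" : S\(N/PP)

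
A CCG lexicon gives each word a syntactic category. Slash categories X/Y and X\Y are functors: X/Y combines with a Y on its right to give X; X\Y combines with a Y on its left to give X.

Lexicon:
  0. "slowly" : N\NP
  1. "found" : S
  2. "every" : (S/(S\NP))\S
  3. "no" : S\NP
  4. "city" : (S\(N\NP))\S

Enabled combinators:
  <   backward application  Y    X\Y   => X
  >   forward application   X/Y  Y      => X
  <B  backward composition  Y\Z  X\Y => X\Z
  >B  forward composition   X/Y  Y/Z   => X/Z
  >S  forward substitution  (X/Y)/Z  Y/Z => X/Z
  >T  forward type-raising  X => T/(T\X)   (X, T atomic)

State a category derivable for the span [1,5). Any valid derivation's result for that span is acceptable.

S\(N\NP)

[0,5] S   <
  [0,1] "slowly" : N\NP
  [1,5] S\(N\NP)   <
    [1,4] S   >
      [1,3] S/(S\NP)   <
        [1,2] "found" : S
        [2,3] "every" : (S/(S\NP))\S
      [3,4] "no" : S\NP
    [4,5] "city" : (S\(N\NP))\S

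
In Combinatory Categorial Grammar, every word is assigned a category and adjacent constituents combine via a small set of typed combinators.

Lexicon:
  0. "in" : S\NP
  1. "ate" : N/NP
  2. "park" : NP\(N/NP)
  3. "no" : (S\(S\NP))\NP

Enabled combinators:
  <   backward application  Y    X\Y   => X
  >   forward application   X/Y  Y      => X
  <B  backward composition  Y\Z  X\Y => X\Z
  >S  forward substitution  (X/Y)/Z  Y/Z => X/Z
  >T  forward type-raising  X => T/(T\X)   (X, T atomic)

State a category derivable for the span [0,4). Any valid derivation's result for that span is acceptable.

[0,4] S   <
  [0,1] "in" : S\NP
  [1,4] S\(S\NP)   <
    [1,3] NP   <
      [1,2] "ate" : N/NP
      [2,3] "park" : NP\(N/NP)
    [3,4] "no" : (S\(S\NP))\NP

S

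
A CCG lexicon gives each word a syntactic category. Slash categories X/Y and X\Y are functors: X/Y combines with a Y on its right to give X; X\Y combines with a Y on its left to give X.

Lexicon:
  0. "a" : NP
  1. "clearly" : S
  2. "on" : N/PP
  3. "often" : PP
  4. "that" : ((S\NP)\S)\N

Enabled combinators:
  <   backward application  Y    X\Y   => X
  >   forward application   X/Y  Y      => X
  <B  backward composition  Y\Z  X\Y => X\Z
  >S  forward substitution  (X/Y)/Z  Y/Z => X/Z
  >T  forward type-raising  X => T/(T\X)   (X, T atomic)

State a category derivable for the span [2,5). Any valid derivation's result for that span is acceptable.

[0,5] S   >
  [0,1] S/(S\NP)   >T
    [0,1] "a" : NP
  [1,5] S\NP   <
    [1,2] "clearly" : S
    [2,5] (S\NP)\S   <
      [2,4] N   >
        [2,3] "on" : N/PP
        [3,4] "often" : PP
      [4,5] "that" : ((S\NP)\S)\N

(S\NP)\S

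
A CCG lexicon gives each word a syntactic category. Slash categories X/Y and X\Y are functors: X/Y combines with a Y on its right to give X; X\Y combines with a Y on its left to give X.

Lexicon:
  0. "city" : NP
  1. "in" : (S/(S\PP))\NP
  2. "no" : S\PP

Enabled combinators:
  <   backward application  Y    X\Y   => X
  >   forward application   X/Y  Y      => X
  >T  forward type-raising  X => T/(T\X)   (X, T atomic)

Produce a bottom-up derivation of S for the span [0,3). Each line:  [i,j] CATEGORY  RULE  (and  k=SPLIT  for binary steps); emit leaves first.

[0,3] S   >
  [0,2] S/(S\PP)   <
    [0,1] "city" : NP
    [1,2] "in" : (S/(S\PP))\NP
  [2,3] "no" : S\PP

[0,1] NP  lex  "city"
[1,2] (S/(S\PP))\NP  lex  "in"
[0,2] S/(S\PP)  <  k=1
[2,3] S\PP  lex  "no"
[0,3] S  >  k=2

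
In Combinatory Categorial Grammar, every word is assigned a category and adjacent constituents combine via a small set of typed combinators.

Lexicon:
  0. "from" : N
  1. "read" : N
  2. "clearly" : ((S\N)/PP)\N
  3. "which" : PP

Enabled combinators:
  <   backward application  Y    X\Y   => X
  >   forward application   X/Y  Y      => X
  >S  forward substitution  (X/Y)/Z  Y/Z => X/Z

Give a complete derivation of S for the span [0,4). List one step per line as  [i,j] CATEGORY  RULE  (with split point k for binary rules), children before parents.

[0,4] S   <
  [0,1] "from" : N
  [1,4] S\N   >
    [1,3] (S\N)/PP   <
      [1,2] "read" : N
      [2,3] "clearly" : ((S\N)/PP)\N
    [3,4] "which" : PP

[0,1] N  lex  "from"
[1,2] N  lex  "read"
[2,3] ((S\N)/PP)\N  lex  "clearly"
[1,3] (S\N)/PP  <  k=2
[3,4] PP  lex  "which"
[1,4] S\N  >  k=3
[0,4] S  <  k=1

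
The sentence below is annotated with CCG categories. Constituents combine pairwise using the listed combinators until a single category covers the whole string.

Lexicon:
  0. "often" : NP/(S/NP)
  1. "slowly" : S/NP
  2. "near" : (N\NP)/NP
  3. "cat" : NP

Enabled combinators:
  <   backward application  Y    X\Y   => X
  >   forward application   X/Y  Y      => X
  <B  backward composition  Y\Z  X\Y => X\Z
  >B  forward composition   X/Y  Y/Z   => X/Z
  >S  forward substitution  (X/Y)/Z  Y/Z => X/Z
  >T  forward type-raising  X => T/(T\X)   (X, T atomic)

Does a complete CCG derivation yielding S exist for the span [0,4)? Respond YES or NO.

NP/(S/NP) S/NP (N\NP)/NP NP
CKY chart[0,4] = {N, N/(NP\NP), N/(N\N), NP/(NP\N), PP/(PP\N), S/(S\N)}; S ∉ chart

NO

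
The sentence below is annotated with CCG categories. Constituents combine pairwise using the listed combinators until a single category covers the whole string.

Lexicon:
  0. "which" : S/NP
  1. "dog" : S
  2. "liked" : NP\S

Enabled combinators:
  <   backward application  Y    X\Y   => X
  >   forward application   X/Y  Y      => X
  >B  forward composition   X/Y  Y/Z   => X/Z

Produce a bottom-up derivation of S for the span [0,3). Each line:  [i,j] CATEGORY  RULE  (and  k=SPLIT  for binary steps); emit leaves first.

[0,1] S/NP  lex  "which"
[1,2] S  lex  "dog"
[2,3] NP\S  lex  "liked"
[1,3] NP  <  k=2
[0,3] S  >  k=1

[0,3] S   >
  [0,1] "which" : S/NP
  [1,3] NP   <
    [1,2] "dog" : S
    [2,3] "liked" : NP\S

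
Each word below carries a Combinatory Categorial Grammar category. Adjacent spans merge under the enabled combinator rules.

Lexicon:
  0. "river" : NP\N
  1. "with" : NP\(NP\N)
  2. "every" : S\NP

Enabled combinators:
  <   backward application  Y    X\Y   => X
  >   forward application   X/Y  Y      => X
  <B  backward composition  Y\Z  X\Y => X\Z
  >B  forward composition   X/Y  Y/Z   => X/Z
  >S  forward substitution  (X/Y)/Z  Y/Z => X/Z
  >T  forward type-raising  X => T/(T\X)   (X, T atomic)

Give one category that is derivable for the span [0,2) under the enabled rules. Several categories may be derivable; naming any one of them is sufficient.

NP

[0,3] S   <
  [0,2] NP   <
    [0,1] "river" : NP\N
    [1,2] "with" : NP\(NP\N)
  [2,3] "every" : S\NP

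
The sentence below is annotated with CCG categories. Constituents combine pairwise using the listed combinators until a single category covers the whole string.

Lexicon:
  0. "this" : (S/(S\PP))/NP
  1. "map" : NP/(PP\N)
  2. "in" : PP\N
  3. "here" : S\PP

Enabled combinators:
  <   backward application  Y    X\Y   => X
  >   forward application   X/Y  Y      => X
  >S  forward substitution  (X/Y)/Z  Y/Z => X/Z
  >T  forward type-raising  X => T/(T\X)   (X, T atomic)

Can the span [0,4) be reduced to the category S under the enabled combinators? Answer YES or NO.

[0,4] S   >
  [0,3] S/(S\PP)   >
    [0,1] "this" : (S/(S\PP))/NP
    [1,3] NP   >
      [1,2] "map" : NP/(PP\N)
      [2,3] "in" : PP\N
  [3,4] "here" : S\PP

YES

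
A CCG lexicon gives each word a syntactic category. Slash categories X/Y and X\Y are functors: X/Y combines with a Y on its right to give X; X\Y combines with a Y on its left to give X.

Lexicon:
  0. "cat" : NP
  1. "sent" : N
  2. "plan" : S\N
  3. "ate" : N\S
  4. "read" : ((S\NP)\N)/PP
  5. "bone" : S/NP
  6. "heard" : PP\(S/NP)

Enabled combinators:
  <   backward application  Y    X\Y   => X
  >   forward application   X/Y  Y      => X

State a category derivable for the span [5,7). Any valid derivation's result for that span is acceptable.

PP

[0,7] S   <
  [0,1] "cat" : NP
  [1,7] S\NP   <
    [1,4] N   <
      [1,3] S   <
        [1,2] "sent" : N
        [2,3] "plan" : S\N
      [3,4] "ate" : N\S
    [4,7] (S\NP)\N   >
      [4,5] "read" : ((S\NP)\N)/PP
      [5,7] PP   <
        [5,6] "bone" : S/NP
        [6,7] "heard" : PP\(S/NP)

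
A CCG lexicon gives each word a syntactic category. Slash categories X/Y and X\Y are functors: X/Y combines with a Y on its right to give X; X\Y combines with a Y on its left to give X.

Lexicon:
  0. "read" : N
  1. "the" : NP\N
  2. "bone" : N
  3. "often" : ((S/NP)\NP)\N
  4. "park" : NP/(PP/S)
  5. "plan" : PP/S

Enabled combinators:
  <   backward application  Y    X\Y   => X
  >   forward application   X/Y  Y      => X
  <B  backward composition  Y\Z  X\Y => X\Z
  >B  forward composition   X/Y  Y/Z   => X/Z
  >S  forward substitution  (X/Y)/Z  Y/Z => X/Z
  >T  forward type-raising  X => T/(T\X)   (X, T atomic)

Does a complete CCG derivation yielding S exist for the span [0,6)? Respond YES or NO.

YES

[0,6] S   >
  [0,4] S/NP   <
    [0,2] NP   >
      [0,1] NP/(NP\N)   >T
        [0,1] "read" : N
      [1,2] "the" : NP\N
    [2,4] (S/NP)\NP   <
      [2,3] "bone" : N
      [3,4] "often" : ((S/NP)\NP)\N
  [4,6] NP   >
    [4,5] "park" : NP/(PP/S)
    [5,6] "plan" : PP/S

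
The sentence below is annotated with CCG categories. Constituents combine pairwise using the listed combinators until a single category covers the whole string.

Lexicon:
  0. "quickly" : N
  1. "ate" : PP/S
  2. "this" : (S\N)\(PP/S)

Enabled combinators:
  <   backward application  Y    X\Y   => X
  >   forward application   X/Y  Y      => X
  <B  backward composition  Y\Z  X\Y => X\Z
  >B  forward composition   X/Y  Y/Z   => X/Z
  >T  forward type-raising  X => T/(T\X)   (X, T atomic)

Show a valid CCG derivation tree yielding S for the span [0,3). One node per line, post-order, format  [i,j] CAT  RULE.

[0,1] N  lex  "quickly"
[1,2] PP/S  lex  "ate"
[2,3] (S\N)\(PP/S)  lex  "this"
[1,3] S\N  <  k=2
[0,3] S  <  k=1

[0,3] S   <
  [0,1] "quickly" : N
  [1,3] S\N   <
    [1,2] "ate" : PP/S
    [2,3] "this" : (S\N)\(PP/S)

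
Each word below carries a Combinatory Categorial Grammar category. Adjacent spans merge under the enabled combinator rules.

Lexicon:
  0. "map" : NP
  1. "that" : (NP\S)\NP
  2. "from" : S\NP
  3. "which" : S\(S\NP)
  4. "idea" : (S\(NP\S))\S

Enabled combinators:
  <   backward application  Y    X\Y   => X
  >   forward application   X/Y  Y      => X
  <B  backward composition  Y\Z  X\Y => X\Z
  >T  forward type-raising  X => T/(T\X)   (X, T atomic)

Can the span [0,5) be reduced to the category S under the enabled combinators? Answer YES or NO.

YES

[0,5] S   >
  [0,1] S/(S\NP)   >T
    [0,1] "map" : NP
  [1,5] S\NP   <B
    [1,2] "that" : (NP\S)\NP
    [2,5] S\(NP\S)   <
      [2,4] S   <
        [2,3] "from" : S\NP
        [3,4] "which" : S\(S\NP)
      [4,5] "idea" : (S\(NP\S))\S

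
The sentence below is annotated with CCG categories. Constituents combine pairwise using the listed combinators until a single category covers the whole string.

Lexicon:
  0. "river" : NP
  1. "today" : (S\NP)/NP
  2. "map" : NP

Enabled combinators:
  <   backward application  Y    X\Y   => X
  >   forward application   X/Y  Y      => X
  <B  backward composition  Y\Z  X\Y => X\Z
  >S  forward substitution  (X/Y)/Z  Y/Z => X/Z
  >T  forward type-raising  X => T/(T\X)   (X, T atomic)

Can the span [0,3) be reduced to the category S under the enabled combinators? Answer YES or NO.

[0,3] S   >
  [0,1] S/(S\NP)   >T
    [0,1] "river" : NP
  [1,3] S\NP   >
    [1,2] "today" : (S\NP)/NP
    [2,3] "map" : NP

YES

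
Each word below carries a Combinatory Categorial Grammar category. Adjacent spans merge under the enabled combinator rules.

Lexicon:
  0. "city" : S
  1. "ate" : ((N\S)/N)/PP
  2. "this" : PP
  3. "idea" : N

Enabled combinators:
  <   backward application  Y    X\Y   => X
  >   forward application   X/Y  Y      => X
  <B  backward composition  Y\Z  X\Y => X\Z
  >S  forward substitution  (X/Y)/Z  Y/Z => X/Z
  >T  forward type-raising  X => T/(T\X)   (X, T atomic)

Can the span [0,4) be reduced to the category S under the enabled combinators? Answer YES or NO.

S ((N\S)/N)/PP PP N
CKY chart[0,4] = {N, N/(N\N), NP/(NP\N), PP/(PP\N), S/(S\N)}; S ∉ chart

NO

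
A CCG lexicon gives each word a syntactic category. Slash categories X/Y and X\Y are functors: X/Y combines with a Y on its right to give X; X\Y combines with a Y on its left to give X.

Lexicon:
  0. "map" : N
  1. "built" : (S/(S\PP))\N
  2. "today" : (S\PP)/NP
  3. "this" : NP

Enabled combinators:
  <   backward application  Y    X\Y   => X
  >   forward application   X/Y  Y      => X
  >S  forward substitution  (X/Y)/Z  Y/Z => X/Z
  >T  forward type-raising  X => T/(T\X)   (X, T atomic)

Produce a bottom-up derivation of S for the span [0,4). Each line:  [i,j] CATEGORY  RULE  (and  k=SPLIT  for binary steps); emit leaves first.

[0,1] N  lex  "map"
[1,2] (S/(S\PP))\N  lex  "built"
[0,2] S/(S\PP)  <  k=1
[2,3] (S\PP)/NP  lex  "today"
[3,4] NP  lex  "this"
[2,4] S\PP  >  k=3
[0,4] S  >  k=2

[0,4] S   >
  [0,2] S/(S\PP)   <
    [0,1] "map" : N
    [1,2] "built" : (S/(S\PP))\N
  [2,4] S\PP   >
    [2,3] "today" : (S\PP)/NP
    [3,4] "this" : NP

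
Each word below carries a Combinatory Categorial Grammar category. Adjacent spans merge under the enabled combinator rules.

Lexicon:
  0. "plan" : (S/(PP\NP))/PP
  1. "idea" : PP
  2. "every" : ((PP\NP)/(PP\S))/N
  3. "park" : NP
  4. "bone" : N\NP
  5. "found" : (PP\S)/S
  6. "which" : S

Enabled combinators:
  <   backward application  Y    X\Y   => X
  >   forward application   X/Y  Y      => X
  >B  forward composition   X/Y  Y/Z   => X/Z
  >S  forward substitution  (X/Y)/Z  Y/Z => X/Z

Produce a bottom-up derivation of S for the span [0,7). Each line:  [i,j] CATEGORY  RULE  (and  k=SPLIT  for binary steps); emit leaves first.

[0,1] (S/(PP\NP))/PP  lex  "plan"
[1,2] PP  lex  "idea"
[0,2] S/(PP\NP)  >  k=1
[2,3] ((PP\NP)/(PP\S))/N  lex  "every"
[3,4] NP  lex  "park"
[4,5] N\NP  lex  "bone"
[3,5] N  <  k=4
[2,5] (PP\NP)/(PP\S)  >  k=3
[5,6] (PP\S)/S  lex  "found"
[6,7] S  lex  "which"
[5,7] PP\S  >  k=6
[2,7] PP\NP  >  k=5
[0,7] S  >  k=2

[0,7] S   >
  [0,2] S/(PP\NP)   >
    [0,1] "plan" : (S/(PP\NP))/PP
    [1,2] "idea" : PP
  [2,7] PP\NP   >
    [2,5] (PP\NP)/(PP\S)   >
      [2,3] "every" : ((PP\NP)/(PP\S))/N
      [3,5] N   <
        [3,4] "park" : NP
        [4,5] "bone" : N\NP
    [5,7] PP\S   >
      [5,6] "found" : (PP\S)/S
      [6,7] "which" : S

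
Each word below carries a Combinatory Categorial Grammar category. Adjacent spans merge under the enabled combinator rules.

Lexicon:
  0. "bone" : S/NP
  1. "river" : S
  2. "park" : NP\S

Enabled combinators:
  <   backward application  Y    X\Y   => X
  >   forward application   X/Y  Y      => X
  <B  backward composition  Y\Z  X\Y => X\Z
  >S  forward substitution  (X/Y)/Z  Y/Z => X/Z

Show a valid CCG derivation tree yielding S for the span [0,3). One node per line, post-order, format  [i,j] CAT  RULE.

[0,1] S/NP  lex  "bone"
[1,2] S  lex  "river"
[2,3] NP\S  lex  "park"
[1,3] NP  <  k=2
[0,3] S  >  k=1

[0,3] S   >
  [0,1] "bone" : S/NP
  [1,3] NP   <
    [1,2] "river" : S
    [2,3] "park" : NP\S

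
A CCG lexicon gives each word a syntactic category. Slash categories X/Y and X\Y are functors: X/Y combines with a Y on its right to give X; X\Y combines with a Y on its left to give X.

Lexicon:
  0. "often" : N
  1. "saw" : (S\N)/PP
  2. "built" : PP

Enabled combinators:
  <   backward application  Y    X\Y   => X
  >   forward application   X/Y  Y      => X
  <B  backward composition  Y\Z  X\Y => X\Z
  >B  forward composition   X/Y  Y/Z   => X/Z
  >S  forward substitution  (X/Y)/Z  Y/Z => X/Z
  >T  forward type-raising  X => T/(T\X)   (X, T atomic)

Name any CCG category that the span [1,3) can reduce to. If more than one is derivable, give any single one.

[0,3] S   <
  [0,1] "often" : N
  [1,3] S\N   >
    [1,2] "saw" : (S\N)/PP
    [2,3] "built" : PP

S\N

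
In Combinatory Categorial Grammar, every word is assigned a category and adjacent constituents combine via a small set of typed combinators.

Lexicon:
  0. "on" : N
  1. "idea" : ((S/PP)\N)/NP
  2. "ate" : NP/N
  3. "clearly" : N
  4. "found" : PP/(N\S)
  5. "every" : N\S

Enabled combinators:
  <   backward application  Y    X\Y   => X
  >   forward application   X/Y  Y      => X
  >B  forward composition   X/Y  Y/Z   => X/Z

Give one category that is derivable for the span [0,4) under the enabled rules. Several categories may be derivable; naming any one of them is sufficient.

[0,6] S   >
  [0,4] S/PP   <
    [0,1] "on" : N
    [1,4] (S/PP)\N   >
      [1,2] "idea" : ((S/PP)\N)/NP
      [2,4] NP   >
        [2,3] "ate" : NP/N
        [3,4] "clearly" : N
  [4,6] PP   >
    [4,5] "found" : PP/(N\S)
    [5,6] "every" : N\S

S/PP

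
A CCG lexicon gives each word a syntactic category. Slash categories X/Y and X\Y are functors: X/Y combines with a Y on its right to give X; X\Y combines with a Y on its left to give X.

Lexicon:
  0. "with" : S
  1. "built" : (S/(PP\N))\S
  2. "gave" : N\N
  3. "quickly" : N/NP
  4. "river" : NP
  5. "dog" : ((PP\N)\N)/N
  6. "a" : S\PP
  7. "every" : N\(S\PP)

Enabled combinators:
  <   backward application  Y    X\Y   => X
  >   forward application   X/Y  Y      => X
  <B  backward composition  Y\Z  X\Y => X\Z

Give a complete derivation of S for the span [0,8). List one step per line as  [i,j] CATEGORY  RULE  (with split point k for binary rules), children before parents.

[0,1] S  lex  "with"
[1,2] (S/(PP\N))\S  lex  "built"
[0,2] S/(PP\N)  <  k=1
[2,3] N\N  lex  "gave"
[3,4] N/NP  lex  "quickly"
[4,5] NP  lex  "river"
[3,5] N  >  k=4
[5,6] ((PP\N)\N)/N  lex  "dog"
[6,7] S\PP  lex  "a"
[7,8] N\(S\PP)  lex  "every"
[6,8] N  <  k=7
[5,8] (PP\N)\N  >  k=6
[3,8] PP\N  <  k=5
[2,8] PP\N  <B  k=3
[0,8] S  >  k=2

[0,8] S   >
  [0,2] S/(PP\N)   <
    [0,1] "with" : S
    [1,2] "built" : (S/(PP\N))\S
  [2,8] PP\N   <B
    [2,3] "gave" : N\N
    [3,8] PP\N   <
      [3,5] N   >
        [3,4] "quickly" : N/NP
        [4,5] "river" : NP
      [5,8] (PP\N)\N   >
        [5,6] "dog" : ((PP\N)\N)/N
        [6,8] N   <
          [6,7] "a" : S\PP
          [7,8] "every" : N\(S\PP)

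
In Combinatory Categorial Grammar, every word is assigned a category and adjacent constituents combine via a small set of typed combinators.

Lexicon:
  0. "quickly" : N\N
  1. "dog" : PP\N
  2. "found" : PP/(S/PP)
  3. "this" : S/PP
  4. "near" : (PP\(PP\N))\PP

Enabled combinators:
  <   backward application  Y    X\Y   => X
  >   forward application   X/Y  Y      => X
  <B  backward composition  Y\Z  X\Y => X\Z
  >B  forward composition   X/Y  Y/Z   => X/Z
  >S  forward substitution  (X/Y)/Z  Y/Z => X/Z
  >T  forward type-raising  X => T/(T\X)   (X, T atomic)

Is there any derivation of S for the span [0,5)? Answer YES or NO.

N\N PP\N PP/(S/PP) S/PP (PP\(PP\N))\PP
CKY chart[0,5] = {N/(N\PP), NP/(NP\PP), PP, PP/(PP\PP), S/(S\PP)}; S ∉ chart

NO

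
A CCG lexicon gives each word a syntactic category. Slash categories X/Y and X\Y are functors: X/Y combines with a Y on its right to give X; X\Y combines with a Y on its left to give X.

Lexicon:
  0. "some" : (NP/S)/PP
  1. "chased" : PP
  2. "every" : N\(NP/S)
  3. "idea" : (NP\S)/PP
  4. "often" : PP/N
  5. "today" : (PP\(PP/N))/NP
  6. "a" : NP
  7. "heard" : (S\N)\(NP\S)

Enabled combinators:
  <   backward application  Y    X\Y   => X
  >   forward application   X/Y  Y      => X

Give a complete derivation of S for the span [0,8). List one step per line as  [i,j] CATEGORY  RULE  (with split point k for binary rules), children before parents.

[0,8] S   <
  [0,3] N   <
    [0,2] NP/S   >
      [0,1] "some" : (NP/S)/PP
      [1,2] "chased" : PP
    [2,3] "every" : N\(NP/S)
  [3,8] S\N   <
    [3,7] NP\S   >
      [3,4] "idea" : (NP\S)/PP
      [4,7] PP   <
        [4,5] "often" : PP/N
        [5,7] PP\(PP/N)   >
          [5,6] "today" : (PP\(PP/N))/NP
          [6,7] "a" : NP
    [7,8] "heard" : (S\N)\(NP\S)

[0,1] (NP/S)/PP  lex  "some"
[1,2] PP  lex  "chased"
[0,2] NP/S  >  k=1
[2,3] N\(NP/S)  lex  "every"
[0,3] N  <  k=2
[3,4] (NP\S)/PP  lex  "idea"
[4,5] PP/N  lex  "often"
[5,6] (PP\(PP/N))/NP  lex  "today"
[6,7] NP  lex  "a"
[5,7] PP\(PP/N)  >  k=6
[4,7] PP  <  k=5
[3,7] NP\S  >  k=4
[7,8] (S\N)\(NP\S)  lex  "heard"
[3,8] S\N  <  k=7
[0,8] S  <  k=3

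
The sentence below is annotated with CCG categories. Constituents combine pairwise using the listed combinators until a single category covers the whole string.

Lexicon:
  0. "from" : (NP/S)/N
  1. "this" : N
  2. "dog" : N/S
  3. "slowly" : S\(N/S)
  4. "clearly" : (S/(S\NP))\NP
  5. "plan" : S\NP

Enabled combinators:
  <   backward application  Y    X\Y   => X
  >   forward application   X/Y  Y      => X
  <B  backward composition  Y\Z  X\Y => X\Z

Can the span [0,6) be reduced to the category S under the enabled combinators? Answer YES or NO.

YES

[0,6] S   >
  [0,5] S/(S\NP)   <
    [0,4] NP   >
      [0,2] NP/S   >
        [0,1] "from" : (NP/S)/N
        [1,2] "this" : N
      [2,4] S   <
        [2,3] "dog" : N/S
        [3,4] "slowly" : S\(N/S)
    [4,5] "clearly" : (S/(S\NP))\NP
  [5,6] "plan" : S\NP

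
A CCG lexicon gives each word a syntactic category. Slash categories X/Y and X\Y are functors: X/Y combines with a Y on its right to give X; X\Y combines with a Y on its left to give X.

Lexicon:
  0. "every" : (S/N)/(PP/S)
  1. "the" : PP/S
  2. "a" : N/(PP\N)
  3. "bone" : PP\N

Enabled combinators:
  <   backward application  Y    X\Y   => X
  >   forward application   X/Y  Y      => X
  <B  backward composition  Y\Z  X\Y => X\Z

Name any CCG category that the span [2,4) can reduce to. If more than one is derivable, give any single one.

N

[0,4] S   >
  [0,2] S/N   >
    [0,1] "every" : (S/N)/(PP/S)
    [1,2] "the" : PP/S
  [2,4] N   >
    [2,3] "a" : N/(PP\N)
    [3,4] "bone" : PP\N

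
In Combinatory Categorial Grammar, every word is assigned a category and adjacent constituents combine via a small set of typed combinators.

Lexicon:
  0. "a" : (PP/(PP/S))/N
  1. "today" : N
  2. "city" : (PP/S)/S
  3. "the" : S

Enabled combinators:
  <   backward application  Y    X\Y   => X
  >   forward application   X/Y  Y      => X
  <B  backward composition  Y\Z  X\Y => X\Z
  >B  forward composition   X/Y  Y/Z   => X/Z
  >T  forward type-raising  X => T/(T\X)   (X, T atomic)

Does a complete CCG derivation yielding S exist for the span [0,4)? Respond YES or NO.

NO

(PP/(PP/S))/N N (PP/S)/S S
CKY chart[0,4] = {N/(N\PP), NP/(NP\PP), PP, PP/(PP\PP), PP/(S\S), S/(S\PP)}; S ∉ chart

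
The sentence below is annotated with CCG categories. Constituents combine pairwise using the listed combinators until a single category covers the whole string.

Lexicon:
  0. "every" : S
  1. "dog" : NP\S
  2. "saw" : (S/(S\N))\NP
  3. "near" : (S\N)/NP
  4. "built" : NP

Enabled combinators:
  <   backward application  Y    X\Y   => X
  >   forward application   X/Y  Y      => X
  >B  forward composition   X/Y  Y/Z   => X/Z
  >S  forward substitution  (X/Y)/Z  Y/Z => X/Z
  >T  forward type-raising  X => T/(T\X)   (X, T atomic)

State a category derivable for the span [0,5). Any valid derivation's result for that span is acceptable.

[0,5] S   >
  [0,3] S/(S\N)   <
    [0,2] NP   <
      [0,1] "every" : S
      [1,2] "dog" : NP\S
    [2,3] "saw" : (S/(S\N))\NP
  [3,5] S\N   >
    [3,4] "near" : (S\N)/NP
    [4,5] "built" : NP

S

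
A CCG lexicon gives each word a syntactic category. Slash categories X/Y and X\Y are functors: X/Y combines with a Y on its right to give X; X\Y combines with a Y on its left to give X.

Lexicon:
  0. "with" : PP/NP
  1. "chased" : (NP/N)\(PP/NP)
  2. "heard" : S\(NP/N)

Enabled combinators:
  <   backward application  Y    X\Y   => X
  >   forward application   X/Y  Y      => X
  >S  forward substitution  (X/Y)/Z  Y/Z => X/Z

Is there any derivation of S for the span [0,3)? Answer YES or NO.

[0,3] S   <
  [0,2] NP/N   <
    [0,1] "with" : PP/NP
    [1,2] "chased" : (NP/N)\(PP/NP)
  [2,3] "heard" : S\(NP/N)

YES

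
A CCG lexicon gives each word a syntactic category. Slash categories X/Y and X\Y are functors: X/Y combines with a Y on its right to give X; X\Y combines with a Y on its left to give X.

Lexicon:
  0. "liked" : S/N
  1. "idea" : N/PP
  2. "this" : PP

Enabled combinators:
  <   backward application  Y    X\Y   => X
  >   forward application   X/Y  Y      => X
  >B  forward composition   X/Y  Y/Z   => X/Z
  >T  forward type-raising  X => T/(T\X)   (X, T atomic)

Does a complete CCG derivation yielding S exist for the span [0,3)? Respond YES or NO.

YES

[0,3] S   >
  [0,2] S/PP   >B
    [0,1] "liked" : S/N
    [1,2] "idea" : N/PP
  [2,3] "this" : PP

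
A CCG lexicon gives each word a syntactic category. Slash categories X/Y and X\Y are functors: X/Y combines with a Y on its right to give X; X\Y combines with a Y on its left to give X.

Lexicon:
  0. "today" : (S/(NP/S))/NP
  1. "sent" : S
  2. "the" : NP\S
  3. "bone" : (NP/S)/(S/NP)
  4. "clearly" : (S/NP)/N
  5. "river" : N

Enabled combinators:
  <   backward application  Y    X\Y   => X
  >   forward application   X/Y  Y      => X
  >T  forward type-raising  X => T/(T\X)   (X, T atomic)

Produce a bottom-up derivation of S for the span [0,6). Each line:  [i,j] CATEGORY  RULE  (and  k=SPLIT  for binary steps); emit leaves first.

[0,1] (S/(NP/S))/NP  lex  "today"
[1,2] S  lex  "sent"
[2,3] NP\S  lex  "the"
[1,3] NP  <  k=2
[0,3] S/(NP/S)  >  k=1
[3,4] (NP/S)/(S/NP)  lex  "bone"
[4,5] (S/NP)/N  lex  "clearly"
[5,6] N  lex  "river"
[4,6] S/NP  >  k=5
[3,6] NP/S  >  k=4
[0,6] S  >  k=3

[0,6] S   >
  [0,3] S/(NP/S)   >
    [0,1] "today" : (S/(NP/S))/NP
    [1,3] NP   <
      [1,2] "sent" : S
      [2,3] "the" : NP\S
  [3,6] NP/S   >
    [3,4] "bone" : (NP/S)/(S/NP)
    [4,6] S/NP   >
      [4,5] "clearly" : (S/NP)/N
      [5,6] "river" : N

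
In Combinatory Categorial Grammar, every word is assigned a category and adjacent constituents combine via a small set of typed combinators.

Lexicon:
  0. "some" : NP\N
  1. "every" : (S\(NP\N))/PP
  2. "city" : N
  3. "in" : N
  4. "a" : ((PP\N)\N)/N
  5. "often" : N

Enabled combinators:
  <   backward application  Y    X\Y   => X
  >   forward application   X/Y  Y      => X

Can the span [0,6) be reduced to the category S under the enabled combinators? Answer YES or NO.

[0,6] S   <
  [0,1] "some" : NP\N
  [1,6] S\(NP\N)   >
    [1,2] "every" : (S\(NP\N))/PP
    [2,6] PP   <
      [2,3] "city" : N
      [3,6] PP\N   <
        [3,4] "in" : N
        [4,6] (PP\N)\N   >
          [4,5] "a" : ((PP\N)\N)/N
          [5,6] "often" : N

YES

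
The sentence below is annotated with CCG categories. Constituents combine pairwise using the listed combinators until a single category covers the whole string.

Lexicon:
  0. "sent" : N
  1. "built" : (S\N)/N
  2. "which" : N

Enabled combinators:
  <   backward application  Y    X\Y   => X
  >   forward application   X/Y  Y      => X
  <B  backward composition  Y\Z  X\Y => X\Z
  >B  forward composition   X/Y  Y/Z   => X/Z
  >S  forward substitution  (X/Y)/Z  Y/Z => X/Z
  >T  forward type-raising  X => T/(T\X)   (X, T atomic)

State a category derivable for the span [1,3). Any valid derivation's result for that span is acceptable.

[0,3] S   <
  [0,1] "sent" : N
  [1,3] S\N   >
    [1,2] "built" : (S\N)/N
    [2,3] "which" : N

S\N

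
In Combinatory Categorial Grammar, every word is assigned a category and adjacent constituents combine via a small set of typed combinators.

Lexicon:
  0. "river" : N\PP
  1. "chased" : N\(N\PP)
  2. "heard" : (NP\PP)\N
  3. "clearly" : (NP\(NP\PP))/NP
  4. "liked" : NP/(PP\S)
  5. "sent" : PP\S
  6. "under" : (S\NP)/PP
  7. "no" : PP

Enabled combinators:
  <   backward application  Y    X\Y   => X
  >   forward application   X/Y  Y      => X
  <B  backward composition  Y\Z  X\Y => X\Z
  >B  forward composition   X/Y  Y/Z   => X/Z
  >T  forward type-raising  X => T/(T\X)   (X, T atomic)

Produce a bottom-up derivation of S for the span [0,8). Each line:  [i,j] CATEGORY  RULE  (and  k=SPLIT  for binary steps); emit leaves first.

[0,8] S   <
  [0,6] NP   <
    [0,3] NP\PP   <
      [0,2] N   <
        [0,1] "river" : N\PP
        [1,2] "chased" : N\(N\PP)
      [2,3] "heard" : (NP\PP)\N
    [3,6] NP\(NP\PP)   >
      [3,4] "clearly" : (NP\(NP\PP))/NP
      [4,6] NP   >
        [4,5] "liked" : NP/(PP\S)
        [5,6] "sent" : PP\S
  [6,8] S\NP   >
    [6,7] "under" : (S\NP)/PP
    [7,8] "no" : PP

[0,1] N\PP  lex  "river"
[1,2] N\(N\PP)  lex  "chased"
[0,2] N  <  k=1
[2,3] (NP\PP)\N  lex  "heard"
[0,3] NP\PP  <  k=2
[3,4] (NP\(NP\PP))/NP  lex  "clearly"
[4,5] NP/(PP\S)  lex  "liked"
[5,6] PP\S  lex  "sent"
[4,6] NP  >  k=5
[3,6] NP\(NP\PP)  >  k=4
[0,6] NP  <  k=3
[6,7] (S\NP)/PP  lex  "under"
[7,8] PP  lex  "no"
[6,8] S\NP  >  k=7
[0,8] S  <  k=6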